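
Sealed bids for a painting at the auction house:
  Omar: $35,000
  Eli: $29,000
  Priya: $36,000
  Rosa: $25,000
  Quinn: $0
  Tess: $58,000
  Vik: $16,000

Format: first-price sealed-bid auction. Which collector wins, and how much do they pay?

Bids ranked: 58,000 (Tess) > 36,000 (Priya) > 35,000 (Omar) > 29,000 (Eli) > 25,000 (Rosa) > 16,000 (Vik) > …
First-price: Tess pays what they bid, $58,000.

Tess pays $58,000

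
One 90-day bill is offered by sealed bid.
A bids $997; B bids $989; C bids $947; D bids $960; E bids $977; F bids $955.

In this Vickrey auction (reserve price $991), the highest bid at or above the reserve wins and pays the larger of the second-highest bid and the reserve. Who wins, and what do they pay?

Vickrey auction (reserve price $991): the highest bid at or above the reserve wins and pays the larger of the second-highest bid and the reserve.
Sorting bids: 997 (A) > 989 (B) > 977 (E) > 960 (D) > 955 (F) > 947 (C)
A has the top bid at or above the reserve ($997).
Second-highest bid $989 is below the reserve $991, so the reserve binds → payment $991.

A pays $991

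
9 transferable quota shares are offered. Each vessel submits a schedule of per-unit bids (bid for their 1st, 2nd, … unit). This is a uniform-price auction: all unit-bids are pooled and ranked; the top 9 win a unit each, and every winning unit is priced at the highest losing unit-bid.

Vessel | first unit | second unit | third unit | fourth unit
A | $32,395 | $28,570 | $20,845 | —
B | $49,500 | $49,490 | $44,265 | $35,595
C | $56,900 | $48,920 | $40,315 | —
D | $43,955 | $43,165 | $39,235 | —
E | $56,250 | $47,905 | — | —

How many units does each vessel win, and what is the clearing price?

Pooled unit-bids ranked (top 9): 56,900 (C-1), 56,250 (E-1), 49,500 (B-1), 49,490 (B-2), 48,920 (C-2), 47,905 (E-2), 44,265 (B-3), 43,955 (D-1), 43,165 (D-2)
First bid not allocated: $40,315.
Allocation: B 3, C 2, D 2, E 2.

B 3, C 2, D 2, E 2; clearing price $40,315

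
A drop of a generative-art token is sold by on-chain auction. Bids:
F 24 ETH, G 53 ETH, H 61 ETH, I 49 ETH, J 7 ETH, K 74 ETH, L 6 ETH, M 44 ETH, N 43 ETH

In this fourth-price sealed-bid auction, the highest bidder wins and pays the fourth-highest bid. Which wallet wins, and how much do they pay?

K pays 49 ETH

Bids in order: 74 (K) > 61 (H) > 53 (G) > 49 (I) > 44 (M) > 43 (N) > …
K is highest; pays the fourth-highest bid, 49 ETH.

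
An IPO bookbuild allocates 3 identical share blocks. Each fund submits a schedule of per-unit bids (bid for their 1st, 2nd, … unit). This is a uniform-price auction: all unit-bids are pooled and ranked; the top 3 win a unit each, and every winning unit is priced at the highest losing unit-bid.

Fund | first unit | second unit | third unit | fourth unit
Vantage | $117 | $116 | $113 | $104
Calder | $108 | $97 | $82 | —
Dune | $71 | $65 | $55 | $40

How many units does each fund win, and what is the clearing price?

Vantage 3; clearing price $108

Merging the schedules and taking the best 3: 117 (Vantage-1), 116 (Vantage-2), 113 (Vantage-3)
Highest rejected unit-bid = $108.
Allocation: Vantage 3.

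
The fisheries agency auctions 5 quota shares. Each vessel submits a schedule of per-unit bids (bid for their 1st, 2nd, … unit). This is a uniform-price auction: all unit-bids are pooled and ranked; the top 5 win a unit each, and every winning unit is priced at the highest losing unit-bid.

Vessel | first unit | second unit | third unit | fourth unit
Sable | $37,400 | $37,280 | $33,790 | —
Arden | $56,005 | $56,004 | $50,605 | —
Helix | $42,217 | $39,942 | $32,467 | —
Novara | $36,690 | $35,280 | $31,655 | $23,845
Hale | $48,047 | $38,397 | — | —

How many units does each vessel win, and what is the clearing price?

Pooled unit-bids ranked (top 5): 56,005 (Arden-1), 56,004 (Arden-2), 50,605 (Arden-3), 48,047 (Hale-1), 42,217 (Helix-1)
The (k+1)-th unit-bid is $39,942.
Allocation: Arden 3, Hale 1, Helix 1.

Arden 3, Hale 1, Helix 1; clearing price $39,942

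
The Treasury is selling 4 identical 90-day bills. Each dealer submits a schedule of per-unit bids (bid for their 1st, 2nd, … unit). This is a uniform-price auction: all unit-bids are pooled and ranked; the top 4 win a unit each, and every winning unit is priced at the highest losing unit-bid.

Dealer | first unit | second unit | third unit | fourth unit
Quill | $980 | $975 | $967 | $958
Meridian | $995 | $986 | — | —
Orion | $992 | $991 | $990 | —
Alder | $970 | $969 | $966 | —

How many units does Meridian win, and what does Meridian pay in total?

All unit-bids, highest first — top 4: 995 (Meridian-1), 992 (Orion-1), 991 (Orion-2), 990 (Orion-3)
Highest rejected unit-bid = $986.
Meridian wins 1 unit(s) at $986 each.

Meridian: 1 unit, pays $986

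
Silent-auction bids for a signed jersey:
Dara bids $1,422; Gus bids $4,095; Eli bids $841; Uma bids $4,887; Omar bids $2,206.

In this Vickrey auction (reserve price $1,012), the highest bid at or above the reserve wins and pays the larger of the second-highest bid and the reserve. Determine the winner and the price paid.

Uma pays $4,095

Bids ranked: 4,887 (Uma) > 4,095 (Gus) > 2,206 (Omar) > 1,422 (Dara) > 841 (Eli)
Uma has the top bid at or above the reserve ($4,887).
max(second-highest $4,095, reserve $1,012) = $4,095; the reserve does not bind.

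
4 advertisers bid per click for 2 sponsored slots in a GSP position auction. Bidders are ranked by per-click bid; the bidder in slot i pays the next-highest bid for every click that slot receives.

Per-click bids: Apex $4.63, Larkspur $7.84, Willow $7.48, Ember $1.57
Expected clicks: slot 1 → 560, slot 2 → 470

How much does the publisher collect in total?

Total revenue: $6364.90

Per-click bids in order: $7.84 (Larkspur) > $7.48 (Willow) > $4.63 (Apex) > …
Slot 1: Larkspur pays $7.48 × 560 = $4188.80
Slot 2: Willow pays $4.63 × 470 = $2176.10
Total = $6364.90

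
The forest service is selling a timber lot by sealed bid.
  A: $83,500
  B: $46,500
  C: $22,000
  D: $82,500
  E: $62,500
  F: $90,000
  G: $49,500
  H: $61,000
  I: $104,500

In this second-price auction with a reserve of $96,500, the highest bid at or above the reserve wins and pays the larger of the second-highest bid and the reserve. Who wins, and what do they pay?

Bids ranked: 104,500 (I) > 90,000 (F) > 83,500 (A) > 82,500 (D) > 62,500 (E) > 61,000 (H) > …
I has the top bid at or above the reserve ($104,500).
max(second-highest $90,000, reserve $96,500) = $96,500.

I pays $96,500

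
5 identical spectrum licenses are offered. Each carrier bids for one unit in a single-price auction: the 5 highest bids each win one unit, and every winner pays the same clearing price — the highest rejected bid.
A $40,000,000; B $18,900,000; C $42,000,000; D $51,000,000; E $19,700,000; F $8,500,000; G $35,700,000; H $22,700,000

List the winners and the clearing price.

Sorting: 51,000,000 (D), 42,000,000 (C), 40,000,000 (A), 35,700,000 (G), 22,700,000 (H), 19,700,000 (E), 18,900,000 (B), …
Winners (5 units): D, C, A, G, H.
Highest unsuccessful bid: $19,700,000 → clearing price.

D, C, A, G, H; each pays $19,700,000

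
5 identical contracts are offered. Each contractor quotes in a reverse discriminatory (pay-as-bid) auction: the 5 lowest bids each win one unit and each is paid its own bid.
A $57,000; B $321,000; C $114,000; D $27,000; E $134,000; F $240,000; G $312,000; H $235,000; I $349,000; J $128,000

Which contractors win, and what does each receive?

Ordering the bids: 27,000 (D), 57,000 (A), 114,000 (C), 128,000 (J), 134,000 (E), 235,000 (H), 240,000 (F), …
Winners (5 units): D, A, C, J, E.
Each winner is paid its own bid: D $27,000, A $57,000, C $114,000, J $128,000, E $134,000.

D $27,000, A $57,000, C $114,000, J $128,000, E $134,000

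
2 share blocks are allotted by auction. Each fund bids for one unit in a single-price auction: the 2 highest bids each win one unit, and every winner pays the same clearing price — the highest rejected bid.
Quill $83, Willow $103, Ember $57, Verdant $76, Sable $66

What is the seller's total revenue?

Total revenue: $152

Bids ranked high→low: 103 (Willow), 83 (Quill), 76 (Verdant), 66 (Sable), …
Top 2: Willow, Quill.
Clearing price = highest rejected bid = $76.
Total revenue = 2 × $76 = $152.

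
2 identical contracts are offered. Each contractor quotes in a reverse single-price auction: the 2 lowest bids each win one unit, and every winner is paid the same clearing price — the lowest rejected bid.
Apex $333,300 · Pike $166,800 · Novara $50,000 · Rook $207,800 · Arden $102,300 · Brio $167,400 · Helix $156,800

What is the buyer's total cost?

Total cost: $313,600

Sorting: 50,000 (Novara), 102,300 (Arden), 156,800 (Helix), 166,800 (Pike), …
The 2 lowest are Novara, Arden.
Lowest unsuccessful bid: $156,800 → clearing price.
Total cost = 2 × $156,800 = $313,600.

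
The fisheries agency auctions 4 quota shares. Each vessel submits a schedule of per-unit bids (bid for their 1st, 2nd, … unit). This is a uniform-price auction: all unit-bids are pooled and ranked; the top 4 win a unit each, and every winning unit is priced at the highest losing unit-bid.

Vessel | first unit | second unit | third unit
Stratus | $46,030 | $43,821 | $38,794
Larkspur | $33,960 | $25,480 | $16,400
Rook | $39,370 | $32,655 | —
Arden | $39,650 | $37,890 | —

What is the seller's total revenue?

All unit-bids, highest first — top 4: 46,030 (Stratus-1), 43,821 (Stratus-2), 39,650 (Arden-1), 39,370 (Rook-1)
First bid not allocated: $38,794.
Allocation: Arden 1, Rook 1, Stratus 2. Every unit priced at $38,794.
Revenue = 4 × 38,794 = $155,176.

Total revenue: $155,176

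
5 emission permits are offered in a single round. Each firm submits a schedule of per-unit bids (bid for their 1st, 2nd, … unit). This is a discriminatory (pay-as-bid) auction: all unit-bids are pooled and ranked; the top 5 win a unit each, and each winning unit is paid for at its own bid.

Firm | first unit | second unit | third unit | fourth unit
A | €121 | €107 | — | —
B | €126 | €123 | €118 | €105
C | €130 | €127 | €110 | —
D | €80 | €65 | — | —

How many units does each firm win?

A 1, B 2, C 2

Merging the schedules and taking the best 5: 130 (C-1), 127 (C-2), 126 (B-1), 123 (B-2), 121 (A-1)
Next rejected bid: €118 (not a price — pay-as-bid).
Allocation: A 1, B 2, C 2.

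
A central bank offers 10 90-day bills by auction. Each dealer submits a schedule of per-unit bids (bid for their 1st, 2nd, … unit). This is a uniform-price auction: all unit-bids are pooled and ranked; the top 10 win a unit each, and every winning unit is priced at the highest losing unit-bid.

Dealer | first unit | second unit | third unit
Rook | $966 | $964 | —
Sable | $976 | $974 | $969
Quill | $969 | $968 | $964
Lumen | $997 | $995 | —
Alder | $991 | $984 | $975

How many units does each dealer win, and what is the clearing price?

Alder 3, Lumen 2, Quill 2, Sable 3; clearing price $966

Merging the schedules and taking the best 10: 997 (Lumen-1), 995 (Lumen-2), 991 (Alder-1), 984 (Alder-2), 976 (Sable-1), 975 (Alder-3), 974 (Sable-2), 969 (Sable-3), 969 (Quill-1), 968 (Quill-2)
First bid not allocated: $966.
Allocation: Alder 3, Lumen 2, Quill 2, Sable 3.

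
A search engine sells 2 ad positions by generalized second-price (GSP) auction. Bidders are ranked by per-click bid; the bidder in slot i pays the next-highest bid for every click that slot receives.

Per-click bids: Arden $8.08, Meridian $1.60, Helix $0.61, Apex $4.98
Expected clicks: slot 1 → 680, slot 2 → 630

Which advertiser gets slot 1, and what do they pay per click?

Arden; $4.98 per click

Sorting advertisers: $8.08 (Arden) > $4.98 (Apex) > $1.60 (Meridian) > …
Slot 1 goes to the first-ranked bidder, Arden, who pays the next bid down: $4.98/click.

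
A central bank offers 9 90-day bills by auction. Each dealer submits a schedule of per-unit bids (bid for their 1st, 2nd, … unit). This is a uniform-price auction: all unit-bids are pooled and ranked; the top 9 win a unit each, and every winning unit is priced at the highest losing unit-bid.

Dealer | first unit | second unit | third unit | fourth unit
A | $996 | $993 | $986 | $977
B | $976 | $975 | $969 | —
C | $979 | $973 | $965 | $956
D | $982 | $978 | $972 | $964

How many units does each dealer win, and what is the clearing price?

Merging the schedules and taking the best 9: 996 (A-1), 993 (A-2), 986 (A-3), 982 (D-1), 979 (C-1), 978 (D-2), 977 (A-4), 976 (B-1), 975 (B-2)
The (k+1)-th unit-bid is $973.
Allocation: A 4, B 2, C 1, D 2.

A 4, B 2, C 1, D 2; clearing price $973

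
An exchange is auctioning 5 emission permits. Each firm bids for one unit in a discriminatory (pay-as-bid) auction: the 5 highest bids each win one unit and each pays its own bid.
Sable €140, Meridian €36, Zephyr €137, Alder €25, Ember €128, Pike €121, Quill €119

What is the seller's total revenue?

Total revenue: €645

Sorting: 140 (Sable), 137 (Zephyr), 128 (Ember), 121 (Pike), 119 (Quill), 36 (Meridian), 25 (Alder)
The 5 highest are Sable, Zephyr, Ember, Pike, Quill.
Total revenue = 140 + 137 + 128 + 121 + 119 = €645.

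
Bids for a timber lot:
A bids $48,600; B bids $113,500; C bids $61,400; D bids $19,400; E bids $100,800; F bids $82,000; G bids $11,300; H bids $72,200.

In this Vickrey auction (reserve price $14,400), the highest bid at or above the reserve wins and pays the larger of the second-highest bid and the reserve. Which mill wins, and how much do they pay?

B pays $100,800

Vickrey auction (reserve price $14,400): the highest bid at or above the reserve wins and pays the larger of the second-highest bid and the reserve.
Bids ranked: 113,500 (B) > 100,800 (E) > 82,000 (F) > 72,200 (H) > 61,400 (C) > 48,600 (A) > …
B has the top bid at or above the reserve ($113,500).
max(second-highest $100,800, reserve $14,400) = $100,800; the reserve does not bind.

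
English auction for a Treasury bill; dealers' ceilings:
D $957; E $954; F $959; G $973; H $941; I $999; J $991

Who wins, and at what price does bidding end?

I wins at $991

Ascending (English) auction: the price rises until one bidder remains; the winner pays the price at which the last rival dropped out.
Limits in order: 999 (I) > 991 (J) > 973 (G) > 959 (F) > 957 (D) > 954 (E) > …
Bidding ends when J exits at $991; I takes it.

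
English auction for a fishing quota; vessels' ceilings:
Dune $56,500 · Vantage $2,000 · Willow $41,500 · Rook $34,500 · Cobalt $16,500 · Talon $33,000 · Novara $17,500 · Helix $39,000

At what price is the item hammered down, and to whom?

Dune wins at $41,500

Limits in order: 56,500 (Dune) > 41,500 (Willow) > 39,000 (Helix) > 34,500 (Rook) > 33,000 (Talon) > 17,500 (Novara) > …
Willow is the last rival to drop out, at $41,500; Dune remains and wins at that price.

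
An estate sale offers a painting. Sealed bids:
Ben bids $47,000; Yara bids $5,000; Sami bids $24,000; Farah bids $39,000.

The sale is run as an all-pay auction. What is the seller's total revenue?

Total revenue: $115,000

Bids in order: 47,000 (Ben) > 39,000 (Farah) > 24,000 (Sami) > 5,000 (Yara)
Every bidder forfeits their bid regardless of winning.
Revenue = 47,000 + 5,000 + 24,000 + 39,000 = $115,000.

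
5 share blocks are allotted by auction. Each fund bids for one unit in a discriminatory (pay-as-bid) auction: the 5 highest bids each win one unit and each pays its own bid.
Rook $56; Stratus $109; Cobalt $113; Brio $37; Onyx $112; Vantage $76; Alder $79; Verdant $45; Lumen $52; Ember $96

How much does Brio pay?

Brio pays $0

Bids ranked high→low: 113 (Cobalt), 112 (Onyx), 109 (Stratus), 96 (Ember), 79 (Alder), 76 (Vantage), 56 (Rook), …
Winners (5 units): Cobalt, Onyx, Stratus, Ember, Alder.
Brio does not win → $0.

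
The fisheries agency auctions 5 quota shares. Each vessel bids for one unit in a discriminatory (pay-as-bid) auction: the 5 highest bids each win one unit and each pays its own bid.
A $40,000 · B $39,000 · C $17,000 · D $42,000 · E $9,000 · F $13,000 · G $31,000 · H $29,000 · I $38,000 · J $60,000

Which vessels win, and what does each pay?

Sorting: 60,000 (J), 42,000 (D), 40,000 (A), 39,000 (B), 38,000 (I), 31,000 (G), 29,000 (H), …
Winners (5 units): J, D, A, B, I.
Each winner pays its own bid: J $60,000, D $42,000, A $40,000, B $39,000, I $38,000.

J $60,000, D $42,000, A $40,000, B $39,000, I $38,000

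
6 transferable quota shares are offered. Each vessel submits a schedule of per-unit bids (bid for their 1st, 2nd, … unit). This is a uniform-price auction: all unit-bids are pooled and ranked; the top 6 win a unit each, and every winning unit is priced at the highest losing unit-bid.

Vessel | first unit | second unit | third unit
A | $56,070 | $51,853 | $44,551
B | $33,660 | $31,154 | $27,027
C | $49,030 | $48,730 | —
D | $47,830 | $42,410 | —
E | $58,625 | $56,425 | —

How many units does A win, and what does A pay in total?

A: 2 units, pays $95,660

Pooled unit-bids ranked (top 6): 58,625 (E-1), 56,425 (E-2), 56,070 (A-1), 51,853 (A-2), 49,030 (C-1), 48,730 (C-2)
First bid not allocated: $47,830.
A wins 2 unit(s) at $47,830 each.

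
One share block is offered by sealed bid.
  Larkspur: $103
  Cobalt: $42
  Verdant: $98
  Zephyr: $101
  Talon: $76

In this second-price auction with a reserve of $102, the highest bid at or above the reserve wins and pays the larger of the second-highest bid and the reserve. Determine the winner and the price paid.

Larkspur pays $102

Bids in order: 103 (Larkspur) > 101 (Zephyr) > 98 (Verdant) > 76 (Talon) > 42 (Cobalt)
Highest eligible bid: Larkspur at $103.
Second-highest bid $101 is below the reserve $102, so the reserve binds → payment $102.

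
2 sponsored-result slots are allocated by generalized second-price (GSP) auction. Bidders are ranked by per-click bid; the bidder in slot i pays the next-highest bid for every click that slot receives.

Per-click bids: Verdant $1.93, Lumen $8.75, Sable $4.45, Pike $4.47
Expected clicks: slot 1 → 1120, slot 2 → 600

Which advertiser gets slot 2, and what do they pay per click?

Pike; $4.45 per click

Per-click bids in order: $8.75 (Lumen) > $4.47 (Pike) > $4.45 (Sable) > …
Slot 2 goes to the second-ranked bidder, Pike, who pays the next bid down: $4.45/click.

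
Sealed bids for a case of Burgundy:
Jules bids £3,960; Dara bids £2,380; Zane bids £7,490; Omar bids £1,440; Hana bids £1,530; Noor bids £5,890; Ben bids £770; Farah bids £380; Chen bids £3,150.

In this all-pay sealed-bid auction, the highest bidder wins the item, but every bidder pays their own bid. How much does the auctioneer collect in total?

Total revenue: £26,990

Sorting bids: 7,490 (Zane) > 5,890 (Noor) > 3,960 (Jules) > 3,150 (Chen) > 2,380 (Dara) > 1,530 (Hana) > …
Zane wins with the top bid; all bids are sunk regardless.
Every bidder forfeits their bid regardless of winning.
Revenue = 3,960 + 2,380 + 7,490 + 1,440 + 1,530 + 5,890 + 770 + 380 + 3,150 = £26,990.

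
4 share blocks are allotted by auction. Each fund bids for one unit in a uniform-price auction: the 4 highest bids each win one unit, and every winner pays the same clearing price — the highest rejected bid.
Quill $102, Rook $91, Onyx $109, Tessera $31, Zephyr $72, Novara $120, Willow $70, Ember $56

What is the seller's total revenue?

Ordering the bids: 120 (Novara), 109 (Onyx), 102 (Quill), 91 (Rook), 72 (Zephyr), 70 (Willow), …
The 4 highest are Novara, Onyx, Quill, Rook.
Clearing price = highest rejected bid = $72.
Total revenue = 4 × $72 = $288.

Total revenue: $288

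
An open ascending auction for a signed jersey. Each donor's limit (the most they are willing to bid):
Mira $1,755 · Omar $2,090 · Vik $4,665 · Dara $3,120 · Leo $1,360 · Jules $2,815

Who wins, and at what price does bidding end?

Limits ranked: 4,665 (Vik) > 3,120 (Dara) > 2,815 (Jules) > 2,090 (Omar) > 1,755 (Mira) > 1,360 (Leo)
Once the price passes $3,120, only Vik is left; the hammer falls at Dara's limit of $3,120.

Vik wins at $3,120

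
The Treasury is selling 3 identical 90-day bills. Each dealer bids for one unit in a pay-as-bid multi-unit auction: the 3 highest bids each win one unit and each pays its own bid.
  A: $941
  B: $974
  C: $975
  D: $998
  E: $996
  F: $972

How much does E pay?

E pays $996

Bids ranked high→low: 998 (D), 996 (E), 975 (C), 974 (B), 972 (F), …
The 3 highest are D, E, C.
E wins → own bid $996.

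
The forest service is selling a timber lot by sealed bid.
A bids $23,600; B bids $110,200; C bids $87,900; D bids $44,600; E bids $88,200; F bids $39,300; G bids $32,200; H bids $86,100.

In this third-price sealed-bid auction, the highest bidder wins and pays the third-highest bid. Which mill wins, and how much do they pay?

Third-price sealed-bid auction: the highest bidder wins and pays the third-highest bid.
Bids ranked: 110,200 (B) > 88,200 (E) > 87,900 (C) > 86,100 (H) > 44,600 (D) > 39,300 (F) > …
B is highest; pays the third-highest bid, $87,900.

B pays $87,900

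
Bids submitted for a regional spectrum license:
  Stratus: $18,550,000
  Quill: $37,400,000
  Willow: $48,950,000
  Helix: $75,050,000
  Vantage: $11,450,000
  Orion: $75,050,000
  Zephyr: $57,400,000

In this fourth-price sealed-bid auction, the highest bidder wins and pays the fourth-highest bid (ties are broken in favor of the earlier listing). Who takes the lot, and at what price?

Fourth-price sealed-bid auction: the highest bidder wins and pays the fourth-highest bid.
Sorting bids: 75,050,000 (Helix) > 75,050,000 (Orion) > 57,400,000 (Zephyr) > 48,950,000 (Willow) > 37,400,000 (Quill) > 18,550,000 (Stratus) > …
Tie at $75,050,000 → Helix wins by tie-break.
Helix is highest; pays the fourth-highest bid, $48,950,000.

Helix pays $48,950,000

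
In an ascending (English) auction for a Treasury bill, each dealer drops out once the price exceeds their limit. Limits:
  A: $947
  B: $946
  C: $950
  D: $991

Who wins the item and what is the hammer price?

Sorting limits: 991 (D) > 950 (C) > 947 (A) > 946 (B)
Once the price passes $950, only D is left; the hammer falls at C's limit of $950.

D wins at $950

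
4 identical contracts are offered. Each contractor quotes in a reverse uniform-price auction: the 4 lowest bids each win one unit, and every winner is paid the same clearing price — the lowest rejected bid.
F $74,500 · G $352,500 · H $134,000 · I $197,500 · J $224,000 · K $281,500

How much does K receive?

K is paid $0

Sorting: 74,500 (F), 134,000 (H), 197,500 (I), 224,000 (J), 281,500 (K), 352,500 (G)
Lowest 4: F, H, I, J.
First losing bid is K's $281,500, which sets the uniform price.
K does not win → is paid $0.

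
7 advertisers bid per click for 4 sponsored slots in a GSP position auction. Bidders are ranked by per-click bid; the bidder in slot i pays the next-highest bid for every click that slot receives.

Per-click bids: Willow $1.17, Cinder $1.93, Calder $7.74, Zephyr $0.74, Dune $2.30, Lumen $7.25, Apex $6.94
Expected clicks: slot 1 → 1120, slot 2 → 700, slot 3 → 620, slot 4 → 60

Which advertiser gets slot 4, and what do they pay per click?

Dune; $1.93 per click

Ranked by bid: $7.74 (Calder) > $7.25 (Lumen) > $6.94 (Apex) > $2.30 (Dune) > $1.93 (Cinder) > …
Slot 4 goes to the fourth-ranked bidder, Dune, who pays the next bid down: $1.93/click.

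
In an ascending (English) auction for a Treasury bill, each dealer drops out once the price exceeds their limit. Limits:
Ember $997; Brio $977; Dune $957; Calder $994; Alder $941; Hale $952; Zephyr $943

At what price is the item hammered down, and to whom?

Ascending (English) auction: the price rises until one bidder remains; the winner pays the price at which the last rival dropped out.
Limits ranked: 997 (Ember) > 994 (Calder) > 977 (Brio) > 957 (Dune) > 952 (Hale) > 943 (Zephyr) > …
Bidding ends when Calder exits at $994; Ember takes it.

Ember wins at $994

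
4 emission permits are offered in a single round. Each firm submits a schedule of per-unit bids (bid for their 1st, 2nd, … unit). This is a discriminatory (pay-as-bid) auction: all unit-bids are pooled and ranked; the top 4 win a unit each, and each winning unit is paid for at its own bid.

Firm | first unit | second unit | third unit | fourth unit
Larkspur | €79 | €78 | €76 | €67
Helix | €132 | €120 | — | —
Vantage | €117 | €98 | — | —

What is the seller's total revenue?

All unit-bids, highest first — top 4: 132 (Helix-1), 120 (Helix-2), 117 (Vantage-1), 98 (Vantage-2)
Next rejected bid: €79 (not a price — pay-as-bid).
Each winning unit pays its own bid.
Revenue = 132 + 120 + 117 + 98 = €467.

Total revenue: €467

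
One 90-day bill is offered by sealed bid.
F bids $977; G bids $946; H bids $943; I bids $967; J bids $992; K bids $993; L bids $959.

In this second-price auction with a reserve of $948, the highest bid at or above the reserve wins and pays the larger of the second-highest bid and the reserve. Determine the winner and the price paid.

Bids ranked: 993 (K) > 992 (J) > 977 (F) > 967 (I) > 959 (L) > 946 (G) > …
Highest eligible bid: K at $993.
Second-highest bid $992 exceeds the reserve $948 → payment $992.

K pays $992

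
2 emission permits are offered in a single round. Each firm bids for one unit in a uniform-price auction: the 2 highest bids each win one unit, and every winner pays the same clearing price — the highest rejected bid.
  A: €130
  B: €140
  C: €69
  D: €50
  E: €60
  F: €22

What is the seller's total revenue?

Bids ranked high→low: 140 (B), 130 (A), 69 (C), 60 (E), …
Winners (2 units): B, A.
First losing bid is C's €69, which sets the uniform price.
Total revenue = 2 × €69 = €138.

Total revenue: €138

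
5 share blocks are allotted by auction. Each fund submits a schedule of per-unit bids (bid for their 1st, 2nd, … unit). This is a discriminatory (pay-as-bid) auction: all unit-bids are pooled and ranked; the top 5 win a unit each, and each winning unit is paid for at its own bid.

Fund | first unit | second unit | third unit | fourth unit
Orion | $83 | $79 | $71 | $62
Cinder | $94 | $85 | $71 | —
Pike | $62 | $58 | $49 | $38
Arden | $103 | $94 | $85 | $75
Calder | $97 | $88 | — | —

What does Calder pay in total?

Merging the schedules and taking the best 5: 103 (Arden-1), 97 (Calder-1), 94 (Cinder-1), 94 (Arden-2), 88 (Calder-2)
Next rejected bid: $85 (not a price — pay-as-bid).
Calder's winning unit-bids: 97 + 88 = $185.

Calder pays $185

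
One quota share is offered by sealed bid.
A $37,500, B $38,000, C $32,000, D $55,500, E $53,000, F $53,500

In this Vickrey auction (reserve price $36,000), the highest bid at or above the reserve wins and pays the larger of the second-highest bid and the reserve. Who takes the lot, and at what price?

D pays $53,500

Bids ranked: 55,500 (D) > 53,500 (F) > 53,000 (E) > 38,000 (B) > 37,500 (A) > 32,000 (C)
D has the top bid at or above the reserve ($55,500).
Second-highest bid $53,500 exceeds the reserve $36,000 → payment $53,500.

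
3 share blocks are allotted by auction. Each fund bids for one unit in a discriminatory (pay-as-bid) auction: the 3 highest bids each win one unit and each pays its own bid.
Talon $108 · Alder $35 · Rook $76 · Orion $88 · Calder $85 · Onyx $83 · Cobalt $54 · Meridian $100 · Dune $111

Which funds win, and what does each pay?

Dune $111, Talon $108, Meridian $100

Bids ranked high→low: 111 (Dune), 108 (Talon), 100 (Meridian), 88 (Orion), 85 (Calder), …
Winners (3 units): Dune, Talon, Meridian.
Each winner pays its own bid: Dune $111, Talon $108, Meridian $100.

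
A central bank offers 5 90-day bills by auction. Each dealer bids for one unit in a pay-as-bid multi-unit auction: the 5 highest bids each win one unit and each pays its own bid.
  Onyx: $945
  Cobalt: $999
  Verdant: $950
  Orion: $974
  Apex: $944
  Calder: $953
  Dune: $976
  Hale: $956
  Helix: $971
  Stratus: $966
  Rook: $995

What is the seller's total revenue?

Sorting: 999 (Cobalt), 995 (Rook), 976 (Dune), 974 (Orion), 971 (Helix), 966 (Stratus), 956 (Hale), …
The 5 highest are Cobalt, Rook, Dune, Orion, Helix.
Total revenue = 999 + 995 + 976 + 974 + 971 = $4,915.

Total revenue: $4,915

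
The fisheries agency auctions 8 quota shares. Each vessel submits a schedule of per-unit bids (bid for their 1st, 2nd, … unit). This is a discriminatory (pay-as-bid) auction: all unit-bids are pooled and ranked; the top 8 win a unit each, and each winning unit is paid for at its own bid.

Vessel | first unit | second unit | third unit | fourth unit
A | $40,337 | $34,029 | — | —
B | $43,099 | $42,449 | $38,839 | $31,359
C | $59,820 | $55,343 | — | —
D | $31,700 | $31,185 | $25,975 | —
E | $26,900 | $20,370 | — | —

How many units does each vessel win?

All unit-bids, highest first — top 8: 59,820 (C-1), 55,343 (C-2), 43,099 (B-1), 42,449 (B-2), 40,337 (A-1), 38,839 (B-3), 34,029 (A-2), 31,700 (D-1)
Next rejected bid: $31,359 (not a price — pay-as-bid).
Allocation: A 2, B 3, C 2, D 1.

A 2, B 3, C 2, D 1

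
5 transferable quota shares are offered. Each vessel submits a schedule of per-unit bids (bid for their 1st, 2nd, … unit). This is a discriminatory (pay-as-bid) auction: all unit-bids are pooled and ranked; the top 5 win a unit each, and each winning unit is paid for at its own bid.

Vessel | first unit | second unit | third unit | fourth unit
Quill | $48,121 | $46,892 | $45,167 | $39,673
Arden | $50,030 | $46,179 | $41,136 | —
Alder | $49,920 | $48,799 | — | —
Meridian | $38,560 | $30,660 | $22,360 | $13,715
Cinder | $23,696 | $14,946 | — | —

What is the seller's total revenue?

Total revenue: $243,762

Pooled unit-bids ranked (top 5): 50,030 (Arden-1), 49,920 (Alder-1), 48,799 (Alder-2), 48,121 (Quill-1), 46,892 (Quill-2)
Next rejected bid: $46,179 (not a price — pay-as-bid).
Each winning unit pays its own bid.
Revenue = 50,030 + 49,920 + 48,799 + 48,121 + 46,892 = $243,762.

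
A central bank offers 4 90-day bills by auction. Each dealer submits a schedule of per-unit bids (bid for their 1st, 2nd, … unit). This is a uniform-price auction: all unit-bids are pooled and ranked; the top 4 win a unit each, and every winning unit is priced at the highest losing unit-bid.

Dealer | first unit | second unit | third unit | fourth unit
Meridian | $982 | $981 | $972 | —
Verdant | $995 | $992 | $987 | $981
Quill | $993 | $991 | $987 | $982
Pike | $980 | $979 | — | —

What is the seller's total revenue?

Total revenue: $3,948

All unit-bids, highest first — top 4: 995 (Verdant-1), 993 (Quill-1), 992 (Verdant-2), 991 (Quill-2)
The (k+1)-th unit-bid is $987.
Allocation: Quill 2, Verdant 2. Every unit priced at $987.
Revenue = 4 × 987 = $3,948.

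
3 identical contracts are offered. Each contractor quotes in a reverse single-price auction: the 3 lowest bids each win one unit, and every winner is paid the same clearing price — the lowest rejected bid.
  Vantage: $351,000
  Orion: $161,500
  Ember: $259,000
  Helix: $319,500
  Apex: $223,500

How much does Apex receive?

Ordering the bids: 161,500 (Orion), 223,500 (Apex), 259,000 (Ember), 319,500 (Helix), 351,000 (Vantage)
The 3 lowest are Orion, Apex, Ember.
First losing bid is Helix's $319,500, which sets the uniform price.
Apex wins → is paid $319,500.

Apex is paid $319,500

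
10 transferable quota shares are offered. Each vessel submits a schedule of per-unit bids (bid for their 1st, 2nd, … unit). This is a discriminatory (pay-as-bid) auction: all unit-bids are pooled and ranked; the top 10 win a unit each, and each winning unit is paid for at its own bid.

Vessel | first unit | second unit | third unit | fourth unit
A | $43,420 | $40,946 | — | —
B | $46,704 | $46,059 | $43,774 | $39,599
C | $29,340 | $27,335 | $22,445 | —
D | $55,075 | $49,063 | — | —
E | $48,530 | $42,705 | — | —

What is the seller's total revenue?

Total revenue: $455,875

All unit-bids, highest first — top 10: 55,075 (D-1), 49,063 (D-2), 48,530 (E-1), 46,704 (B-1), 46,059 (B-2), 43,774 (B-3), 43,420 (A-1), 42,705 (E-2), 40,946 (A-2), 39,599 (B-4)
Next rejected bid: $29,340 (not a price — pay-as-bid).
Each winning unit pays its own bid.
Revenue = 55,075 + 49,063 + 48,530 + 46,704 + 46,059 + 43,774 + 43,420 + 42,705 + 40,946 + 39,599 = $455,875.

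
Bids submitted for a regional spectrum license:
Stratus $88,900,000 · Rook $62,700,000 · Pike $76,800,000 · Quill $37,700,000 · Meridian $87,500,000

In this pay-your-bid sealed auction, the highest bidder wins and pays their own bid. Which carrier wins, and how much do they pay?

Stratus pays $88,900,000

Rule: the highest bidder wins and pays their own bid.
Bids in order: 88,900,000 (Stratus) > 87,500,000 (Meridian) > 76,800,000 (Pike) > 62,700,000 (Rook) > 37,700,000 (Quill)
Stratus has the highest bid and pays exactly that: $88,900,000.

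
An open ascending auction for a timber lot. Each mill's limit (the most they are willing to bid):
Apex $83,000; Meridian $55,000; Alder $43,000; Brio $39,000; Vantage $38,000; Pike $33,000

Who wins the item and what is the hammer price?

Apex wins at $55,000

Limits ranked: 83,000 (Apex) > 55,000 (Meridian) > 43,000 (Alder) > 39,000 (Brio) > 38,000 (Vantage) > 33,000 (Pike)
Meridian is the last rival to drop out, at $55,000; Apex remains and wins at that price.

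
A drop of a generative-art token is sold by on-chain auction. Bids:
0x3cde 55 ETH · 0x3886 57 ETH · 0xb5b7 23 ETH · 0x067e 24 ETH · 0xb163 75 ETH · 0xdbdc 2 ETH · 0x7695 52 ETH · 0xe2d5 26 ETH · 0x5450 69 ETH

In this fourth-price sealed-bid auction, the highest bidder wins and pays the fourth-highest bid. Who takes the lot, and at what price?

0xb163 pays 55 ETH

Sorting bids: 75 (0xb163) > 69 (0x5450) > 57 (0x3886) > 55 (0x3cde) > 52 (0x7695) > 26 (0xe2d5) > …
0xb163 is highest; pays the fourth-highest bid, 55 ETH.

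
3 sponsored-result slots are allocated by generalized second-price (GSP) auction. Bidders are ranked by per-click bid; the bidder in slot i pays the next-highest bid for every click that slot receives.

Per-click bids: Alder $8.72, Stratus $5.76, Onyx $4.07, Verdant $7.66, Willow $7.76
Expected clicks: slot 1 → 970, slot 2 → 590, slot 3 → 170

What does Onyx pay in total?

Per-click bids in order: $8.72 (Alder) > $7.76 (Willow) > $7.66 (Verdant) > $5.76 (Stratus) > …
Onyx ranks below slot 3 → no slot, pays nothing.

Onyx pays $0.00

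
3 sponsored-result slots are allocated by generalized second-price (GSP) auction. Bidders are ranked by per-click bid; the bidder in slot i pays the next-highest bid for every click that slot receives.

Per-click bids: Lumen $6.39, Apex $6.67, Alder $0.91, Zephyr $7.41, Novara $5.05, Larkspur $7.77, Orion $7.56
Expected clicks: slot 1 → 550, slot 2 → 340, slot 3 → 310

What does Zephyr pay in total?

Zephyr pays $2067.70

Per-click bids in order: $7.77 (Larkspur) > $7.56 (Orion) > $7.41 (Zephyr) > $6.67 (Apex) > …
Zephyr holds slot 3 → pays next bid $6.67 × 310 clicks = $2067.70.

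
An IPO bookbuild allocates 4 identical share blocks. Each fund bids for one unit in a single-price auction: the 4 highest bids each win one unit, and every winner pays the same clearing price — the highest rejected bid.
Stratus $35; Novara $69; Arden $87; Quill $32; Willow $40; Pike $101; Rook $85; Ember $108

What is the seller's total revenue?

Sorting: 108 (Ember), 101 (Pike), 87 (Arden), 85 (Rook), 69 (Novara), 40 (Willow), …
Winners (4 units): Ember, Pike, Arden, Rook.
First losing bid is Novara's $69, which sets the uniform price.
Total revenue = 4 × $69 = $276.

Total revenue: $276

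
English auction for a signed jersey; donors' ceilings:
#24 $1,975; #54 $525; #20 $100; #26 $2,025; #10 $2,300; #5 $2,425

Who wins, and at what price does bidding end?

#5 wins at $2,300

Limits in order: 2,425 (#5) > 2,300 (#10) > 2,025 (#26) > 1,975 (#24) > 525 (#54) > 100 (#20)
Once the price passes $2,300, only #5 is left; the hammer falls at #10's limit of $2,300.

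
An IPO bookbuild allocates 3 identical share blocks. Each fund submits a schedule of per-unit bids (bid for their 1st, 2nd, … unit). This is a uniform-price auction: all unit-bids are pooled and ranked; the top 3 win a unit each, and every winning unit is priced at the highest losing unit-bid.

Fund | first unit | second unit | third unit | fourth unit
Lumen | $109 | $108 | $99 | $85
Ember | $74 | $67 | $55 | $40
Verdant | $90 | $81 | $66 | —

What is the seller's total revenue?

Total revenue: $270

Merging the schedules and taking the best 3: 109 (Lumen-1), 108 (Lumen-2), 99 (Lumen-3)
Highest rejected unit-bid = $90.
Allocation: Lumen 3. Every unit priced at $90.
Revenue = 3 × 90 = $270.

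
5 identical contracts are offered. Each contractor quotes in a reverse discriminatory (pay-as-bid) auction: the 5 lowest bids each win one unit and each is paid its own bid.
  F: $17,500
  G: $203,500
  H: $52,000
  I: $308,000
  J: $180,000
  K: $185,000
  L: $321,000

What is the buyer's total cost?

Sorting: 17,500 (F), 52,000 (H), 180,000 (J), 185,000 (K), 203,500 (G), 308,000 (I), 321,000 (L)
Lowest 5: F, H, J, K, G.
Total cost = 17,500 + 52,000 + 180,000 + 185,000 + 203,500 = $638,000.

Total cost: $638,000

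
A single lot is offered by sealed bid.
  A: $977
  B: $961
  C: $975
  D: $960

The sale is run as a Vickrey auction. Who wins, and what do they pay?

Rule: the highest bidder wins and pays the second-highest bid.
Bids in order: 977 (A) > 975 (C) > 961 (B) > 960 (D)
A is highest; pays the second-highest bid, $975.

A pays $975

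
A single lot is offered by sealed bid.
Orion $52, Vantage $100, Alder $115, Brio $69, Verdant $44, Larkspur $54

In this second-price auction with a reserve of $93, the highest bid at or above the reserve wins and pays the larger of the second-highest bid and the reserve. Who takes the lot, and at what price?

Rule: the highest bid at or above the reserve wins and pays the larger of the second-highest bid and the reserve.
Bids in order: 115 (Alder) > 100 (Vantage) > 69 (Brio) > 54 (Larkspur) > 52 (Orion) > 44 (Verdant)
Highest eligible bid: Alder at $115.
Second-highest bid $100 exceeds the reserve $93 → payment $100.

Alder pays $100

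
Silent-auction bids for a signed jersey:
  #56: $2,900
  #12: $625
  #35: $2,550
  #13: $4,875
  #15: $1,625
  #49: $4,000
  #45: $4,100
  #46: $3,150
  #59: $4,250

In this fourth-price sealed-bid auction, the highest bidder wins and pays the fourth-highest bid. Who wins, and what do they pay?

Rule: the highest bidder wins and pays the fourth-highest bid.
Bids in order: 4,875 (#13) > 4,250 (#59) > 4,100 (#45) > 4,000 (#49) > 3,150 (#46) > 2,900 (#56) > …
#13 wins; payment is bid #4 in the ranking = $4,000.

#13 pays $4,000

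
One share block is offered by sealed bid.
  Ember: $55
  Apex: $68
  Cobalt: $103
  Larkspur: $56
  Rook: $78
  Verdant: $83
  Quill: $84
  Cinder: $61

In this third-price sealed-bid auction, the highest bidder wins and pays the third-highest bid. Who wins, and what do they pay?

Bids ranked: 103 (Cobalt) > 84 (Quill) > 83 (Verdant) > 78 (Rook) > 68 (Apex) > 61 (Cinder) > …
Cobalt wins; payment is bid #3 in the ranking = $83.

Cobalt pays $83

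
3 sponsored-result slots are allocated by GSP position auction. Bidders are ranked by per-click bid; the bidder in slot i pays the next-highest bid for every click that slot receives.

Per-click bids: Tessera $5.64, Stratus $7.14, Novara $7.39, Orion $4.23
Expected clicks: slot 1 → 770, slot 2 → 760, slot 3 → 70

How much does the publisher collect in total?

Total revenue: $10080.30

Per-click bids in order: $7.39 (Novara) > $7.14 (Stratus) > $5.64 (Tessera) > $4.23 (Orion)
Slot 1: Novara pays $7.14 × 770 = $5497.80
Slot 2: Stratus pays $5.64 × 760 = $4286.40
Slot 3: Tessera pays $4.23 × 70 = $296.10
Total = $10080.30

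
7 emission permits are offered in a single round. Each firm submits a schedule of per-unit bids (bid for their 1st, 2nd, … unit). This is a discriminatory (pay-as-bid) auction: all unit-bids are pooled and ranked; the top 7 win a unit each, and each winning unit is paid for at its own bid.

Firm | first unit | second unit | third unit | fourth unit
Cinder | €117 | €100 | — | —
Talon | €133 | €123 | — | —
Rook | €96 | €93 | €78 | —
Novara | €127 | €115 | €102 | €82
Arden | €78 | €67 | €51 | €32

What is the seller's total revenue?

All unit-bids, highest first — top 7: 133 (Talon-1), 127 (Novara-1), 123 (Talon-2), 117 (Cinder-1), 115 (Novara-2), 102 (Novara-3), 100 (Cinder-2)
Next rejected bid: €96 (not a price — pay-as-bid).
Each winning unit pays its own bid.
Revenue = 133 + 127 + 123 + 117 + 115 + 102 + 100 = €817.

Total revenue: €817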